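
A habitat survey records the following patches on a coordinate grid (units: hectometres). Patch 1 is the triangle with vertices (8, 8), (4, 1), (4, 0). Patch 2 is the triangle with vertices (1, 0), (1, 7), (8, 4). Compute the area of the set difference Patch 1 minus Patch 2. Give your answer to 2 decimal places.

1.19

|Patch 1| = 2, |Patch 1∩Patch 2| = 0.8099.
|Patch 1 ∖ Patch 2| = |Patch 1| − |Patch 1∩Patch 2| = 2 − 0.8099 = 1.19.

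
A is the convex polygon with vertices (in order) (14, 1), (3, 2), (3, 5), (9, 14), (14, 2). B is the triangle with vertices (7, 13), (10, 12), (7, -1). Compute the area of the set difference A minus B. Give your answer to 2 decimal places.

|A| = 80.5, |A∩B| = 19.0968.
|A ∖ B| = |A| − |A∩B| = 80.5 − 19.0968 = 61.40.

61.40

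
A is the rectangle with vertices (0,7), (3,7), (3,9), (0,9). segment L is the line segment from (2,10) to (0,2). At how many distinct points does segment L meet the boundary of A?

The segment meets the boundary at (1.25,7), (1.75,9).

2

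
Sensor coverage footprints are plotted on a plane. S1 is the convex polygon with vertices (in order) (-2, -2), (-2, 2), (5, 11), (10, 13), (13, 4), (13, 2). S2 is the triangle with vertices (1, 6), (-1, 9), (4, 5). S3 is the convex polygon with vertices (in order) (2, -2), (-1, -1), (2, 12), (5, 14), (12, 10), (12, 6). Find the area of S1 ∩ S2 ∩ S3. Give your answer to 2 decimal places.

The intersection is the polygon with vertices (4,5), (1.088,5.971), (1.74,6.808).
By the shoelace formula its area is 1.54.

1.54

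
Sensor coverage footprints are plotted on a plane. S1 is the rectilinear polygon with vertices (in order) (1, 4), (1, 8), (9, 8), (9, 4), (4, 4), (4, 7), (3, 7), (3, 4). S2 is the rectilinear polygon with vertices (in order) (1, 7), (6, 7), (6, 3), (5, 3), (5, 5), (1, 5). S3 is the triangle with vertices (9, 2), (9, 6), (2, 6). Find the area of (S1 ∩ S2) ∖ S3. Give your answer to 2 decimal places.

|S1 ∩ S2| = 9.
|(S1 ∩ S2) ∩ S3| = 3.2143.
|(S1 ∩ S2) ∖ S3| = 9 − 3.2143 = 5.79.

5.79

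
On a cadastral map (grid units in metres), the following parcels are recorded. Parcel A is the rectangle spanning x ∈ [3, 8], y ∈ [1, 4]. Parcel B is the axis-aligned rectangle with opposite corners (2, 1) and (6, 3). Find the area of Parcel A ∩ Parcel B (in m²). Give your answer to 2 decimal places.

|Parcel A∩Parcel B|: x∈[3,6], y∈[1,3] → 3·2 = 6.

6.00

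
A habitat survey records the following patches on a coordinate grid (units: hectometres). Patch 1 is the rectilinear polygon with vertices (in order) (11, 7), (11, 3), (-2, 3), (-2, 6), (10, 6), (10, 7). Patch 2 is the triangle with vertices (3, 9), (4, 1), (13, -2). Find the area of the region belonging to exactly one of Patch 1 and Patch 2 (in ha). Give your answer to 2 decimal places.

53.33

|Patch 1| = 40, |Patch 2| = 34.5, |Patch 1∩Patch 2| = 10.5852.
|Patch 1 △ Patch 2| = |Patch 1| + |Patch 2| − 2·|Patch 1∩Patch 2| = 40 + 34.5 − 21.1705 = 53.33.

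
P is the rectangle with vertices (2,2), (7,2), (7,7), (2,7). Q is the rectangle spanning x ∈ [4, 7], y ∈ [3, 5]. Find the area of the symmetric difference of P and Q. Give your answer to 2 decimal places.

19.00

|P∩Q|: x∈[4,7], y∈[3,5] → 3·2 = 6.
|P △ Q| = |P| + |Q| − 2·|P∩Q| = 25 + 6 − 12 = 19.00.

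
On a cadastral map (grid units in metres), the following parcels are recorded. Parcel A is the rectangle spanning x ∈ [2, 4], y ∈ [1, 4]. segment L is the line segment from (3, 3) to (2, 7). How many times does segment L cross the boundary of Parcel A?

1

The segment meets the boundary at (2.75,4).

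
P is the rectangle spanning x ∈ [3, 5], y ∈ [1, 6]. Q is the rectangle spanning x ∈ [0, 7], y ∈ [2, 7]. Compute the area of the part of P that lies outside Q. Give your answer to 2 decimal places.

|P∩Q|: x∈[3,5], y∈[2,6] → 2·4 = 8.
|P| = 10.
|P ∖ Q| = |P| − |P∩Q| = 10 − 8 = 2.00.

2.00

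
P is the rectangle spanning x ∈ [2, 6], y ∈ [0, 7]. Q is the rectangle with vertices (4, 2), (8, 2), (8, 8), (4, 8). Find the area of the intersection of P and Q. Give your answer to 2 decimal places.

|P∩Q|: x∈[4,6], y∈[2,7] → 2·5 = 10.

10.00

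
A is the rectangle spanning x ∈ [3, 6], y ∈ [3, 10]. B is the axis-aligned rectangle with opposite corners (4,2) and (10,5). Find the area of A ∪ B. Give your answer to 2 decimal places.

35.00

By inclusion–exclusion:
Individual areas: |A| = 21, |B| = 18.
|A∩B|: x∈[4,6], y∈[3,5] → 2·2 = 4.
|A ∪ B| = 39 − 4 = 35.00.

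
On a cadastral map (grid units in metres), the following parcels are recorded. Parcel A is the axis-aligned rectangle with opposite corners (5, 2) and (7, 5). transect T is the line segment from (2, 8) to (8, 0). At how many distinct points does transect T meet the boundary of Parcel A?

The segment meets the boundary at (6.5,2), (5,4).

2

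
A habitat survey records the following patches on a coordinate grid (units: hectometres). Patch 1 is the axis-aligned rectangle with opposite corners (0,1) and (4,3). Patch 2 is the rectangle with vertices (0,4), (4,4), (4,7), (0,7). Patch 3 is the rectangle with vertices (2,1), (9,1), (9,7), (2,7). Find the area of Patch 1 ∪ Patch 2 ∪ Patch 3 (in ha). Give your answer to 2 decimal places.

By inclusion–exclusion:
Individual areas: |Patch 1| = 8, |Patch 2| = 12, |Patch 3| = 42.
|Patch 1∩Patch 2| = 0 (no overlap).
|Patch 1∩Patch 3|: x∈[2,4], y∈[1,3] → 2·2 = 4.
|Patch 2∩Patch 3|: x∈[2,4], y∈[4,7] → 2·3 = 6.
|Patch 1∩Patch 2∩Patch 3| = 0.
|Patch 1 ∪ Patch 2 ∪ Patch 3| = 62 − 10 + 0 = 52.00.

52.00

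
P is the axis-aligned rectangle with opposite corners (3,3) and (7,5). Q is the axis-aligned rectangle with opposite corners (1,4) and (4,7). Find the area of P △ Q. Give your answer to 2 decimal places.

15.00

|P∩Q|: x∈[3,4], y∈[4,5] → 1·1 = 1.
|P △ Q| = |P| + |Q| − 2·|P∩Q| = 8 + 9 − 2 = 15.00.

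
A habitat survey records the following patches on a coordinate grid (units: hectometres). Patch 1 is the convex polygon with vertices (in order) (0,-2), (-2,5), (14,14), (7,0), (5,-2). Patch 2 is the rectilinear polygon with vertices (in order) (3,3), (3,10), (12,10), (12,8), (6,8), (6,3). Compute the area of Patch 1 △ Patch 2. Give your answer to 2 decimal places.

|Patch 1| = 112, |Patch 2| = 33, |Patch 1∩Patch 2| = 27.7465.
|Patch 1 △ Patch 2| = |Patch 1| + |Patch 2| − 2·|Patch 1∩Patch 2| = 112 + 33 − 55.4931 = 89.51.

89.51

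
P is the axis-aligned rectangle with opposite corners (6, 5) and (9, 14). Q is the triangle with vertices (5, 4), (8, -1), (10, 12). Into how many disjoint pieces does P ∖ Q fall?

P ∖ Q splits into 2 disjoint pieces (area 0.0192, area 18).

2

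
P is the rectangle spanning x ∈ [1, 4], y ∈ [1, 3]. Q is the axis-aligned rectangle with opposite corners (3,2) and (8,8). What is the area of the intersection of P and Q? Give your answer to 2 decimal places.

1.00

|P∩Q|: x∈[3,4], y∈[2,3] → 1·1 = 1.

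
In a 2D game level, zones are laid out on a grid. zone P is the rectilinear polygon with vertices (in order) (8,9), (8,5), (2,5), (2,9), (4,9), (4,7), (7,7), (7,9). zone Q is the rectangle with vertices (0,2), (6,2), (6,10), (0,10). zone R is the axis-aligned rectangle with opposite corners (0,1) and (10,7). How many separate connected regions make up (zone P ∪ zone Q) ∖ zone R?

2

(zone P ∪ zone Q) ∖ zone R splits into 2 disjoint pieces (area 18, area 2).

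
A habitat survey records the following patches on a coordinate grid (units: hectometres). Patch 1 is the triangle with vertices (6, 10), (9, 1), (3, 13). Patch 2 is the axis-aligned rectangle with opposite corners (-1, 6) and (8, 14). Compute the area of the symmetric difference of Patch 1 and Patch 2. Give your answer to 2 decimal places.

67.17

|Patch 1| = 9, |Patch 2| = 72, |Patch 1∩Patch 2| = 6.9167.
|Patch 1 △ Patch 2| = |Patch 1| + |Patch 2| − 2·|Patch 1∩Patch 2| = 9 + 72 − 13.8333 = 67.17.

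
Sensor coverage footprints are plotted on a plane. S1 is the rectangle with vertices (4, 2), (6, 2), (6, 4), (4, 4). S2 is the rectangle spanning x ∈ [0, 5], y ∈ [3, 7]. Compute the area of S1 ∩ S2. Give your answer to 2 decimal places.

1.00

|S1∩S2|: x∈[4,5], y∈[3,4] → 1·1 = 1.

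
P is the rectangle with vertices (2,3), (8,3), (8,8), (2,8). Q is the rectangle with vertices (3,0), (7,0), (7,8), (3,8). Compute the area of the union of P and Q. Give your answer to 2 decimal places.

By inclusion–exclusion:
Individual areas: |P| = 30, |Q| = 32.
|P∩Q|: x∈[3,7], y∈[3,8] → 4·5 = 20.
|P ∪ Q| = 62 − 20 = 42.00.

42.00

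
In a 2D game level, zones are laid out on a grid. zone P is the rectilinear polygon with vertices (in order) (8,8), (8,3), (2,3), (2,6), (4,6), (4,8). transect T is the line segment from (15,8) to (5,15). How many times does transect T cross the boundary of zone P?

0

The segment lies entirely outside zone P and never meets its boundary.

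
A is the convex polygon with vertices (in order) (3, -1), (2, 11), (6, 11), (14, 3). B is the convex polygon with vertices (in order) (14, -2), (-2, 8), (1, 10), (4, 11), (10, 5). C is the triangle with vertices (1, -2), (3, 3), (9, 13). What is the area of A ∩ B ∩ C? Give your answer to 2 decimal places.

The intersection is the polygon with vertices (6.565,8.435), (4.25,4.094), (3.818,4.364), (6.375,8.625).
By the shoelace formula its area is 1.90.

1.90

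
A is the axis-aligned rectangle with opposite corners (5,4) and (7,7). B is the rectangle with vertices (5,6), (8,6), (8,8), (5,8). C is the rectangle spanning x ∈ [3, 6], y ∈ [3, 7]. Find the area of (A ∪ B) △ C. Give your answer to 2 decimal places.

16.00

|A ∪ B| = 10.
|(A ∪ B) ∩ C| = 3.
|(A ∪ B) △ C| = 10 + 12 − 6 = 16.00.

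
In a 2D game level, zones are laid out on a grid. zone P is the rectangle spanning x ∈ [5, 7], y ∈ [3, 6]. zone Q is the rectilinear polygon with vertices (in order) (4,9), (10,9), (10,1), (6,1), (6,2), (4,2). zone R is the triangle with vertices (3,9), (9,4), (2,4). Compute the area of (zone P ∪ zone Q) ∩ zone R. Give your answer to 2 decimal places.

10.42

The region (zone P ∪ zone Q) ∩ zone R is the polygon with vertices (4,8.167), (9,4), (4,4).
By the shoelace formula its area is 10.42.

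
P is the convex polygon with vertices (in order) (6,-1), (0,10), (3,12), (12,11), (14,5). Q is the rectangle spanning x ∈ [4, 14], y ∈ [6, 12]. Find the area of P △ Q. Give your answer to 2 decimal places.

74.06

|P| = 109.5, |Q| = 60, |P∩Q| = 47.7222.
|P △ Q| = |P| + |Q| − 2·|P∩Q| = 109.5 + 60 − 95.4444 = 74.06.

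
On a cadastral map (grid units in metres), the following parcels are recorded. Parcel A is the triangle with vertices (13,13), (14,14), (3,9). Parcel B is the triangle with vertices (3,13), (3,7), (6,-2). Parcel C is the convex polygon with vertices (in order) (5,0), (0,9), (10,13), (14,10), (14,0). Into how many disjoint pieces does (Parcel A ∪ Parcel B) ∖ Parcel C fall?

3

(Parcel A ∪ Parcel B) ∖ Parcel C splits into 3 disjoint pieces (area 1.3154, area 0.2667, area 0.7259).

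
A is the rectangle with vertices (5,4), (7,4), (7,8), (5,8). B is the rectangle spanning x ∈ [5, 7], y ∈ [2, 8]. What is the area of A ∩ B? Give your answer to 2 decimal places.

8.00

|A∩B|: x∈[5,7], y∈[4,8] → 2·4 = 8.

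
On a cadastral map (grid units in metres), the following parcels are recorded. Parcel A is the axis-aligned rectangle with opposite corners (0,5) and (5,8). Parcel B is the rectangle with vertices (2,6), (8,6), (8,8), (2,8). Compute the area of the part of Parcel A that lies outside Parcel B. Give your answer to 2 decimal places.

|Parcel A∩Parcel B|: x∈[2,5], y∈[6,8] → 3·2 = 6.
|Parcel A| = 15.
|Parcel A ∖ Parcel B| = |Parcel A| − |Parcel A∩Parcel B| = 15 − 6 = 9.00.

9.00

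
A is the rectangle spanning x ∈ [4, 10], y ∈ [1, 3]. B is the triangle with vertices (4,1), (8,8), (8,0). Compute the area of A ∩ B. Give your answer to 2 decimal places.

The intersection is the polygon with vertices (8,3), (8,1), (4,1), (5.143,3).
By the shoelace formula its area is 6.86.

6.86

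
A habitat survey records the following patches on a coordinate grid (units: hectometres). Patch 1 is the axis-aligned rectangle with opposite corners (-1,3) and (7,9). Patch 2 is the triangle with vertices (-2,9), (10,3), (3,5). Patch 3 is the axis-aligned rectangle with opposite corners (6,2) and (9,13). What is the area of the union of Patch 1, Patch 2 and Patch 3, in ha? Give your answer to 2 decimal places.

By inclusion–exclusion:
Individual areas: |Patch 1| = 48, |Patch 2| = 9, |Patch 3| = 33.
|Patch 1∩Patch 2| = 7.8857.
|Patch 1∩Patch 3|: x∈[6,7], y∈[3,9] → 1·6 = 6.
|Patch 2∩Patch 3| = 1.6071.
|Patch 1∩Patch 2∩Patch 3| = 0.75.
|Patch 1 ∪ Patch 2 ∪ Patch 3| = 90 − 15.4929 + 0.75 = 75.26.

75.26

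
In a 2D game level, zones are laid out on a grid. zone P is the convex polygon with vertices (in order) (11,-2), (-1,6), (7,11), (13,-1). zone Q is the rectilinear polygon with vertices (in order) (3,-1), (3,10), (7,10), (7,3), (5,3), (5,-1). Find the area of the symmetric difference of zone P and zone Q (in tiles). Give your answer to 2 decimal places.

59.27

|zone P| = 77, |zone Q| = 36, |zone P∩zone Q| = 26.8667.
|zone P △ zone Q| = |zone P| + |zone Q| − 2·|zone P∩zone Q| = 77 + 36 − 53.7333 = 59.27.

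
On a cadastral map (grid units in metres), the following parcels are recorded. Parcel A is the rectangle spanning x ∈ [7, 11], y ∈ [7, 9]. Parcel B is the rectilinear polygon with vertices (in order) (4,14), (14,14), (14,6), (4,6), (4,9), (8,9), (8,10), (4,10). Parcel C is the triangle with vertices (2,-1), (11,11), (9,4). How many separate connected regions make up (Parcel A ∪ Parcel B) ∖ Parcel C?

(Parcel A ∪ Parcel B) ∖ Parcel C is a single connected region.

1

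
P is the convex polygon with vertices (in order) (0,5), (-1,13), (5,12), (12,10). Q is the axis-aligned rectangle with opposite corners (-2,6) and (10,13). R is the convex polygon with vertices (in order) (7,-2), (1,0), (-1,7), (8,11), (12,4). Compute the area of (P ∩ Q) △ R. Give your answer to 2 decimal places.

|P ∩ Q| = 50.3327.
|(P ∩ Q) ∩ R| = 21.1768.
|(P ∩ Q) △ R| = 50.3327 + 105 − 42.3535 = 112.98.

112.98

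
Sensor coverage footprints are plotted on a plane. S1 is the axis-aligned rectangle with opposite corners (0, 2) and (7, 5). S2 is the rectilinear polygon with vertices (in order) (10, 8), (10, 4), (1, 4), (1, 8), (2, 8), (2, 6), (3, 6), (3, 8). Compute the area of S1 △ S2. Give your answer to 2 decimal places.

43.00

|S1| = 21, |S2| = 34, |S1∩S2| = 6.
|S1 △ S2| = |S1| + |S2| − 2·|S1∩S2| = 21 + 34 − 12 = 43.00.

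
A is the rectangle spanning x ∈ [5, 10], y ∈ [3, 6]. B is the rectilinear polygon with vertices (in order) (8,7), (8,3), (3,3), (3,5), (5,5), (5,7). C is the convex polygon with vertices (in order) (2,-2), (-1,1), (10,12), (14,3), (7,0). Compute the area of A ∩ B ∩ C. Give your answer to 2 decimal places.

The intersection is the polygon with vertices (8,3), (5,3), (5,5), (5,6), (8,6).
By the shoelace formula its area is 9.00.

9.00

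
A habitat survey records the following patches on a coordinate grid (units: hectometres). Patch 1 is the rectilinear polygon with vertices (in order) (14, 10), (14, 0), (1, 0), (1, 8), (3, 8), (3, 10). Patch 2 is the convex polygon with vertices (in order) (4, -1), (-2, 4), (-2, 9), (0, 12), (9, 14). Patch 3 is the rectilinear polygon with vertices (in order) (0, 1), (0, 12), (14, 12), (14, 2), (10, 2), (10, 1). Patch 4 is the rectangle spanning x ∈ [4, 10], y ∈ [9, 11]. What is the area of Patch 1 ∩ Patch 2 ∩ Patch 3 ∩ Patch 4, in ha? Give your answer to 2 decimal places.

The intersection is the polygon with vertices (7.667,10), (7.333,9), (4,9), (4,10).
By the shoelace formula its area is 3.50.

3.50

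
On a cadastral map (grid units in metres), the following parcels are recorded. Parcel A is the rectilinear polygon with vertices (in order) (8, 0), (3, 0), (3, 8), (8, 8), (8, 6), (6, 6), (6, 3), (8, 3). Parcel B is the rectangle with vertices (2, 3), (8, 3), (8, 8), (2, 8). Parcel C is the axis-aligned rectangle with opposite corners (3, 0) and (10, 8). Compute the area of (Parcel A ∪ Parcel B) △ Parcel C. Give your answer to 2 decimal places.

|Parcel A ∪ Parcel B| = 45.
|(Parcel A ∪ Parcel B) ∩ Parcel C| = 40.
|(Parcel A ∪ Parcel B) △ Parcel C| = 45 + 56 − 80 = 21.00.

21.00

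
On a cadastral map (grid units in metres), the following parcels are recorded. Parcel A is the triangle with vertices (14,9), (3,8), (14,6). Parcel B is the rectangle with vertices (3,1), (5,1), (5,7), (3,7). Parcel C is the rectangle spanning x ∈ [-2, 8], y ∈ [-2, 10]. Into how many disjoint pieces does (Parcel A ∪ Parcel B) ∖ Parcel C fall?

(Parcel A ∪ Parcel B) ∖ Parcel C is a single connected region.

1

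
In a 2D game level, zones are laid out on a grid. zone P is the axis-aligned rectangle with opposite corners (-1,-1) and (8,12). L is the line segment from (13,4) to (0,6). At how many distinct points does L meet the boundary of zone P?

1

The segment meets the boundary at (8,4.769).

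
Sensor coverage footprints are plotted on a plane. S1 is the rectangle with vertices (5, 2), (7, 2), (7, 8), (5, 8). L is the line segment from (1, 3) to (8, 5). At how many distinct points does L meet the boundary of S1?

2

The segment meets the boundary at (7,4.714), (5,4.143).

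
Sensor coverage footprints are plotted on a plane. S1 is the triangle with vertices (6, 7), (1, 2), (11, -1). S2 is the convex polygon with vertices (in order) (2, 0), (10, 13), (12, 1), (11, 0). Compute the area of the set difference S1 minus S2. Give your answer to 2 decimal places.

8.29

|S1| = 32.5, |S1∩S2| = 24.2077.
|S1 ∖ S2| = |S1| − |S1∩S2| = 32.5 − 24.2077 = 8.29.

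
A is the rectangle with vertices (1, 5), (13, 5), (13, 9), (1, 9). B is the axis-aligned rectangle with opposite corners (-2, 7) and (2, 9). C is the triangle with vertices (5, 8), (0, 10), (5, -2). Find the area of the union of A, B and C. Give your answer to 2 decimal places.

65.25

By inclusion–exclusion:
Individual areas: |A| = 48, |B| = 8, |C| = 25.
|A∩B|: x∈[1,2], y∈[7,9] → 1·2 = 2.
|A∩C| = 13.3417.
|B∩C| = 2.3333.
|A∩B∩C| = 1.925.
|A ∪ B ∪ C| = 81 − 17.675 + 1.925 = 65.25.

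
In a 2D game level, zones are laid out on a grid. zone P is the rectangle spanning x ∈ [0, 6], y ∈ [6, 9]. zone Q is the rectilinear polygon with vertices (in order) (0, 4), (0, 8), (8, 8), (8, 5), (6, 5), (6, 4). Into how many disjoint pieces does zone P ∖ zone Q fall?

zone P ∖ zone Q is a single connected region.

1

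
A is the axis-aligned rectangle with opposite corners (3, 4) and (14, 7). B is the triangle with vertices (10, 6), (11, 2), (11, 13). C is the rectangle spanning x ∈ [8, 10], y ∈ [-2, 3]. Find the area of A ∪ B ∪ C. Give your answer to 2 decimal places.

By inclusion–exclusion:
Individual areas: |A| = 33, |B| = 5.5, |C| = 10.
|A∩B| = 2.4286.
|A∩C| = 0 (no overlap).
|B∩C| = 0.
|A∩B∩C| = 0.
|A ∪ B ∪ C| = 48.5 − 2.4286 + 0 = 46.07.

46.07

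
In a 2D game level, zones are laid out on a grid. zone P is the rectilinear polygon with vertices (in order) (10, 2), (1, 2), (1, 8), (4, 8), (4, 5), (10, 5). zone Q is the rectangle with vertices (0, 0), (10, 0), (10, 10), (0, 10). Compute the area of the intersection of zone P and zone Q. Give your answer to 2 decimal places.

36.00

The intersection is the polygon with vertices (1,2), (1,8), (4,8), (4,5), (10,5), (10,2).
By the shoelace formula its area is 36.00.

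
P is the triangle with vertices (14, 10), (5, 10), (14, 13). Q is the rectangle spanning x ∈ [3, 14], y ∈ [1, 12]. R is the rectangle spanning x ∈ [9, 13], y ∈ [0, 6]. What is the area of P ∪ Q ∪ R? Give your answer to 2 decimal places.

126.50

By inclusion–exclusion:
Individual areas: |P| = 13.5, |Q| = 121, |R| = 24.
|P∩Q| = 12.
|P∩R| = 0.
|Q∩R|: x∈[9,13], y∈[1,6] → 4·5 = 20.
|P∩Q∩R| = 0.
|P ∪ Q ∪ R| = 158.5 − 32 + 0 = 126.50.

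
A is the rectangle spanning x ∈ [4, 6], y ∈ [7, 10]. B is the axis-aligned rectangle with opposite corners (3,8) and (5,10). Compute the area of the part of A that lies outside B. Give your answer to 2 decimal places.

4.00

|A∩B|: x∈[4,5], y∈[8,10] → 1·2 = 2.
|A| = 6.
|A ∖ B| = |A| − |A∩B| = 6 − 2 = 4.00.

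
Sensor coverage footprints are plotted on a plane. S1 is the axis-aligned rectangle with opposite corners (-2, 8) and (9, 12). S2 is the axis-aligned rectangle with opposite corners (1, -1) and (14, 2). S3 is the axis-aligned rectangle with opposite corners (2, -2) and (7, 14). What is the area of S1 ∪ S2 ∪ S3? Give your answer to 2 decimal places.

By inclusion–exclusion:
Individual areas: |S1| = 44, |S2| = 39, |S3| = 80.
|S1∩S2| = 0 (no overlap).
|S1∩S3|: x∈[2,7], y∈[8,12] → 5·4 = 20.
|S2∩S3|: x∈[2,7], y∈[-1,2] → 5·3 = 15.
|S1∩S2∩S3| = 0.
|S1 ∪ S2 ∪ S3| = 163 − 35 + 0 = 128.00.

128.00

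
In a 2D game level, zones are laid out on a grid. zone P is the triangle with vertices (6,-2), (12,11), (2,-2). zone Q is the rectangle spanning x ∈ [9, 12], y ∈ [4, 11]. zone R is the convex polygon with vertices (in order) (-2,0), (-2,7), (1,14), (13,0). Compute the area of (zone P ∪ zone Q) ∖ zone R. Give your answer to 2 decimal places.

|zone P ∪ zone Q| = 43.1.
|(zone P ∪ zone Q) ∩ zone R| = 13.7056.
|(zone P ∪ zone Q) ∖ zone R| = 43.1 − 13.7056 = 29.39.

29.39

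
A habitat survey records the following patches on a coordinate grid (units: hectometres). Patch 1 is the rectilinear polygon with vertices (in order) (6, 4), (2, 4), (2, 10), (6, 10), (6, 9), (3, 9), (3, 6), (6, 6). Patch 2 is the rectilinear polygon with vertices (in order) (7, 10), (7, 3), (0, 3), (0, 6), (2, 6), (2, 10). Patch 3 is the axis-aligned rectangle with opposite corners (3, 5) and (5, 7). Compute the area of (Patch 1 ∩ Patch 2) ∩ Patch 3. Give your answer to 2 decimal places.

2.00

|Patch 1 ∩ Patch 2| = 15.
|(Patch 1 ∩ Patch 2) ∩ Patch 3| = 2.00.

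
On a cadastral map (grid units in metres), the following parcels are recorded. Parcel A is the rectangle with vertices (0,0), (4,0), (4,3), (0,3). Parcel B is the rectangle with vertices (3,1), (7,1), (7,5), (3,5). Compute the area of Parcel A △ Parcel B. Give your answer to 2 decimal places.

|Parcel A∩Parcel B|: x∈[3,4], y∈[1,3] → 1·2 = 2.
|Parcel A △ Parcel B| = |Parcel A| + |Parcel B| − 2·|Parcel A∩Parcel B| = 12 + 16 − 4 = 24.00.

24.00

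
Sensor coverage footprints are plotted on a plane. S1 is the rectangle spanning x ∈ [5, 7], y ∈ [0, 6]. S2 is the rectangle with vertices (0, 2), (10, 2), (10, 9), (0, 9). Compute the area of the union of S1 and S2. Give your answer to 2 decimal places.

74.00

By inclusion–exclusion:
Individual areas: |S1| = 12, |S2| = 70.
|S1∩S2|: x∈[5,7], y∈[2,6] → 2·4 = 8.
|S1 ∪ S2| = 82 − 8 = 74.00.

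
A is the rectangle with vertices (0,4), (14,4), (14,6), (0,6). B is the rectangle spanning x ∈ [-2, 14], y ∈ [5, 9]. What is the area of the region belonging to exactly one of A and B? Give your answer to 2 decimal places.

|A∩B|: x∈[0,14], y∈[5,6] → 14·1 = 14.
|A △ B| = |A| + |B| − 2·|A∩B| = 28 + 64 − 28 = 64.00.

64.00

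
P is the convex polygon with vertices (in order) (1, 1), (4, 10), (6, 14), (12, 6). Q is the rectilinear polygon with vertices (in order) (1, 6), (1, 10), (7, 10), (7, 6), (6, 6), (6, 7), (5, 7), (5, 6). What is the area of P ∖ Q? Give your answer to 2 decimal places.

|P| = 62, |P∩Q| = 13.6667.
|P ∖ Q| = |P| − |P∩Q| = 62 − 13.6667 = 48.33.

48.33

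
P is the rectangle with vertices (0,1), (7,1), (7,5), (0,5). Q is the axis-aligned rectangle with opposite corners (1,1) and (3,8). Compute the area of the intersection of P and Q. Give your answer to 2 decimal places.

8.00

|P∩Q|: x∈[1,3], y∈[1,5] → 2·4 = 8.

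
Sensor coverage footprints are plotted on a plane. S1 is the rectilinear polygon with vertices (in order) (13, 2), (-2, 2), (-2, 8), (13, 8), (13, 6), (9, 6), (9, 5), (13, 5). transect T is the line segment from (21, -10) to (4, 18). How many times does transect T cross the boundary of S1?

The segment meets the boundary at (10.071,8), (11.286,6), (11.893,5), (13,3.176).

4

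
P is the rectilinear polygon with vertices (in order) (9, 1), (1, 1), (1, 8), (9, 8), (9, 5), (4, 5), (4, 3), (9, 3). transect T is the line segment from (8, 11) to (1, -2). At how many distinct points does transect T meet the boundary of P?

The segment meets the boundary at (2.615,1), (4,3.571), (4.769,5), (6.385,8).

4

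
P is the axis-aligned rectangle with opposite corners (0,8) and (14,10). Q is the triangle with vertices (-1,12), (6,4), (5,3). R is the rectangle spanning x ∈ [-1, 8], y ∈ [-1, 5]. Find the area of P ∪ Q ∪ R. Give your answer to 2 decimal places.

85.85

By inclusion–exclusion:
Individual areas: |P| = 28, |Q| = 7.5, |R| = 54.
|P∩Q| = 1.25.
|P∩R| = 0 (no overlap).
|Q∩R| = 2.3958.
|P∩Q∩R| = 0.
|P ∪ Q ∪ R| = 89.5 − 3.6458 + 0 = 85.85.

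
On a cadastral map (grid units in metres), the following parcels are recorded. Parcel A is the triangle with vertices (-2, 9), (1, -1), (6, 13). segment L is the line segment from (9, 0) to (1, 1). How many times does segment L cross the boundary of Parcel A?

The segment meets the boundary at (1.684,0.915).

1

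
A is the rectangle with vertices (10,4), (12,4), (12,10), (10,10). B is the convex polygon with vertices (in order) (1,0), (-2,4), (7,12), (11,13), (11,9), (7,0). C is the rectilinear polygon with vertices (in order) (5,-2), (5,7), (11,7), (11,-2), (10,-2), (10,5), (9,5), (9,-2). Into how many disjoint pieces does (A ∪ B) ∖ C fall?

(A ∪ B) ∖ C splits into 2 disjoint pieces (area 80, area 0.0556).

2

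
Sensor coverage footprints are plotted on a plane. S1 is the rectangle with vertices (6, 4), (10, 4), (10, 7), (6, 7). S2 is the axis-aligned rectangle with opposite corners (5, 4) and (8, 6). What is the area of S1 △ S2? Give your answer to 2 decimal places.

|S1∩S2|: x∈[6,8], y∈[4,6] → 2·2 = 4.
|S1 △ S2| = |S1| + |S2| − 2·|S1∩S2| = 12 + 6 − 8 = 10.00.

10.00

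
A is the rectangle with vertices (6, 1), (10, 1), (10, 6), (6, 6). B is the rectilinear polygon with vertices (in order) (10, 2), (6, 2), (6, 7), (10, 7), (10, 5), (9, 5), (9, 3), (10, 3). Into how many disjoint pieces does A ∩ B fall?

A ∩ B is a single connected region.

1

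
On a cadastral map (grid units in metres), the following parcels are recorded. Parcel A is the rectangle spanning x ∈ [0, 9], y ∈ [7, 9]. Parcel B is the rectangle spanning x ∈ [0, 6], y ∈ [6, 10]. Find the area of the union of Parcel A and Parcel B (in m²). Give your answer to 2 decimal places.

30.00

By inclusion–exclusion:
Individual areas: |Parcel A| = 18, |Parcel B| = 24.
|Parcel A∩Parcel B|: x∈[0,6], y∈[7,9] → 6·2 = 12.
|Parcel A ∪ Parcel B| = 42 − 12 = 30.00.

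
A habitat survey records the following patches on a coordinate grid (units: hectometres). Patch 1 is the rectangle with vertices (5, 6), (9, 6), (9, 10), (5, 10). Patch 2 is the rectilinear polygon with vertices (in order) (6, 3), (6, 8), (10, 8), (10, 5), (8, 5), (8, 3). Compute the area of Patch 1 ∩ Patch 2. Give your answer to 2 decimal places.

The intersection is the polygon with vertices (9,6), (6,6), (6,8), (9,8).
By the shoelace formula its area is 6.00.

6.00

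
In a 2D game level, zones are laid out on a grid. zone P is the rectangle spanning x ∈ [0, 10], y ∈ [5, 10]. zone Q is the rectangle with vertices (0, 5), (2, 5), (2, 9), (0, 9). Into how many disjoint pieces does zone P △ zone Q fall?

zone P △ zone Q is a single connected region.

1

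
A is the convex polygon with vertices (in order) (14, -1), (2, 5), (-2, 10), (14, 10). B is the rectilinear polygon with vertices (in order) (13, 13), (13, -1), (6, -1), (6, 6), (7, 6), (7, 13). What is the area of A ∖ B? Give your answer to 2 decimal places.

|A| = 106, |A∩B| = 57.25.
|A ∖ B| = |A| − |A∩B| = 106 − 57.25 = 48.75.

48.75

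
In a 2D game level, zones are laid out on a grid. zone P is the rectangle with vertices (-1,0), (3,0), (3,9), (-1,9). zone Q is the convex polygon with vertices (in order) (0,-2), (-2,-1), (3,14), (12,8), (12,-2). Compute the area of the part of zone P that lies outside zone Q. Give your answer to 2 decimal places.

|zone P| = 36, |zone P∩zone Q| = 27.8333.
|zone P ∖ zone Q| = |zone P| − |zone P∩zone Q| = 36 − 27.8333 = 8.17.

8.17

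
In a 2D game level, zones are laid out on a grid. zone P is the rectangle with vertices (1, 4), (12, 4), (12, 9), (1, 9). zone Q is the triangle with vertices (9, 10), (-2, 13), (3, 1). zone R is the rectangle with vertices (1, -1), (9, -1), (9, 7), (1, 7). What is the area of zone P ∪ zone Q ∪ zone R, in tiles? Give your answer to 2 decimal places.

By inclusion–exclusion:
Individual areas: |zone P| = 55, |zone Q| = 58.5, |zone R| = 64.
|zone P∩zone Q| = 27.6583.
|zone P∩zone R|: x∈[1,9], y∈[4,7] → 8·3 = 24.
|zone Q∩zone R| = 19.2.
|zone P∩zone Q∩zone R| = 14.325.
|zone P ∪ zone Q ∪ zone R| = 177.5 − 70.8583 + 14.325 = 120.97.

120.97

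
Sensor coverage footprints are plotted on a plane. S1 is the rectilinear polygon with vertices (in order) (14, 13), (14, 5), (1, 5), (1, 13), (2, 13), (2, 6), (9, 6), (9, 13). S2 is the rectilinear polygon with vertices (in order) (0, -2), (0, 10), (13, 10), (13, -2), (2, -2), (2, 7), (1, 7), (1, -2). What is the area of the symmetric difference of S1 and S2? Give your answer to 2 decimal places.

142.00

|S1| = 55, |S2| = 147, |S1∩S2| = 30.
|S1 △ S2| = |S1| + |S2| − 2·|S1∩S2| = 55 + 147 − 60 = 142.00.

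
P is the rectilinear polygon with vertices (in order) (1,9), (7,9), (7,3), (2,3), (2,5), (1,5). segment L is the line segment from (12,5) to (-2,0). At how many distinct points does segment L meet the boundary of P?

The segment meets the boundary at (6.4,3), (7,3.214).

2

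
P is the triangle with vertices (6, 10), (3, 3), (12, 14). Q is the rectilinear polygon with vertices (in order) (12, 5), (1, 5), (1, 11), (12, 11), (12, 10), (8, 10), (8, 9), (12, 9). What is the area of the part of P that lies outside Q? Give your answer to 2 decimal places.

4.17

|P| = 15, |P∩Q| = 10.8294.
|P ∖ Q| = |P| − |P∩Q| = 15 − 10.8294 = 4.17.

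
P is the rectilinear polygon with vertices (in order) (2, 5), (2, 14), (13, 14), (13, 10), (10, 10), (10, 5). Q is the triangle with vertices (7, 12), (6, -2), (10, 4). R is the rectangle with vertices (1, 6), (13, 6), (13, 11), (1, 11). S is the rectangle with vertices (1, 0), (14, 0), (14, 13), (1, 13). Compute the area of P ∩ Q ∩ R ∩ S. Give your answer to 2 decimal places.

The intersection is the polygon with vertices (7.375,11), (9.25,6), (6.571,6), (6.929,11).
By the shoelace formula its area is 7.81.

7.81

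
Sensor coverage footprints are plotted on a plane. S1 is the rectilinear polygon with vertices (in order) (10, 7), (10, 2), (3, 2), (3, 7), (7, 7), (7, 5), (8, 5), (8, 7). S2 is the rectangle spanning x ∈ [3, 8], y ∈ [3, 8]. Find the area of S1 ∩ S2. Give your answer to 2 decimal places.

18.00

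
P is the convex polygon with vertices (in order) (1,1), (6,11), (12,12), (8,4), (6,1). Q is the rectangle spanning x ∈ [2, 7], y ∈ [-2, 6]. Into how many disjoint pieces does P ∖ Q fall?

P ∖ Q splits into 2 disjoint pieces (area 1, area 34).

2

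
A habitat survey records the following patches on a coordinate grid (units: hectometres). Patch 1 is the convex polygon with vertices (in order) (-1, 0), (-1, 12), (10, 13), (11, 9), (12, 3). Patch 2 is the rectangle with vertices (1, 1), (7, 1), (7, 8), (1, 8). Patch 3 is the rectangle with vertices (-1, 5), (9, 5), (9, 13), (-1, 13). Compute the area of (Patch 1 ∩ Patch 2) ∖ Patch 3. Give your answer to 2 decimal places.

|Patch 1 ∩ Patch 2| = 40.4487.
|(Patch 1 ∩ Patch 2) ∩ Patch 3| = 18.
|(Patch 1 ∩ Patch 2) ∖ Patch 3| = 40.4487 − 18 = 22.45.

22.45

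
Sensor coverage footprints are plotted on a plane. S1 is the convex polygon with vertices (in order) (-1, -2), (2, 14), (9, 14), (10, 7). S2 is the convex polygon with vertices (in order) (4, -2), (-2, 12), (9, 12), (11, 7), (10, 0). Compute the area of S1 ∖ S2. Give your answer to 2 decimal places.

27.54

|S1| = 99, |S1∩S2| = 71.4628.
|S1 ∖ S2| = |S1| − |S1∩S2| = 99 − 71.4628 = 27.54.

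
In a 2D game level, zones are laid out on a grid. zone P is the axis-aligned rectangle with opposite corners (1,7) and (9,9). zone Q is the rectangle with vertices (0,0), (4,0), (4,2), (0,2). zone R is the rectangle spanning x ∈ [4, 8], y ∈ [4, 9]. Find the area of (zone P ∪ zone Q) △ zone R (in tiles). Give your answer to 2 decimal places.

28.00

|zone P ∪ zone Q| = 24.
|(zone P ∪ zone Q) ∩ zone R| = 8.
|(zone P ∪ zone Q) △ zone R| = 24 + 20 − 16 = 28.00.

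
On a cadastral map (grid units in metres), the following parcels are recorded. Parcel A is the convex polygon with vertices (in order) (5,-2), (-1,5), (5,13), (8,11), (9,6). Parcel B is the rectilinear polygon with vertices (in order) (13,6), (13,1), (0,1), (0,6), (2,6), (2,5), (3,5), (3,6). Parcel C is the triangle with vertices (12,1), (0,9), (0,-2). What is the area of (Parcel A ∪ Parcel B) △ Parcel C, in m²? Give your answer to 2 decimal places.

74.53

|Parcel A ∪ Parcel B| = 111.1905.
|(Parcel A ∪ Parcel B) ∩ Parcel C| = 51.3315.
|(Parcel A ∪ Parcel B) △ Parcel C| = 111.1905 + 66 − 102.6629 = 74.53.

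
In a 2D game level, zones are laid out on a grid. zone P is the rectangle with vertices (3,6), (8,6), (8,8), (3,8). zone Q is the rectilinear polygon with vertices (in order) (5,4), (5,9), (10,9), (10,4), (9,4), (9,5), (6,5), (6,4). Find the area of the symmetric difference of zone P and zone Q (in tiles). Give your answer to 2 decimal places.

|zone P| = 10, |zone Q| = 22, |zone P∩zone Q| = 6.
|zone P △ zone Q| = |zone P| + |zone Q| − 2·|zone P∩zone Q| = 10 + 22 − 12 = 20.00.

20.00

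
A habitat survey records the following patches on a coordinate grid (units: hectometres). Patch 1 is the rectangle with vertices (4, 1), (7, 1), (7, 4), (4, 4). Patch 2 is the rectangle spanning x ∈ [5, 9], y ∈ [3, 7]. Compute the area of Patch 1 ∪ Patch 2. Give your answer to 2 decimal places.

By inclusion–exclusion:
Individual areas: |Patch 1| = 9, |Patch 2| = 16.
|Patch 1∩Patch 2|: x∈[5,7], y∈[3,4] → 2·1 = 2.
|Patch 1 ∪ Patch 2| = 25 − 2 = 23.00.

23.00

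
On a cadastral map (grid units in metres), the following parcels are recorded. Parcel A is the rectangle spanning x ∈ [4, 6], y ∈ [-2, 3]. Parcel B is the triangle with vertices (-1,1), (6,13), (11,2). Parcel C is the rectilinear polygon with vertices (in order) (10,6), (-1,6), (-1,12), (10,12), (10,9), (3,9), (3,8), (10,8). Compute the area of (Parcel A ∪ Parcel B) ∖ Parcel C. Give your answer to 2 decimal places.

|Parcel A ∪ Parcel B| = 75.5.
|(Parcel A ∪ Parcel B) ∩ Parcel C| = 20.2386.
|(Parcel A ∪ Parcel B) ∖ Parcel C| = 75.5 − 20.2386 = 55.26.

55.26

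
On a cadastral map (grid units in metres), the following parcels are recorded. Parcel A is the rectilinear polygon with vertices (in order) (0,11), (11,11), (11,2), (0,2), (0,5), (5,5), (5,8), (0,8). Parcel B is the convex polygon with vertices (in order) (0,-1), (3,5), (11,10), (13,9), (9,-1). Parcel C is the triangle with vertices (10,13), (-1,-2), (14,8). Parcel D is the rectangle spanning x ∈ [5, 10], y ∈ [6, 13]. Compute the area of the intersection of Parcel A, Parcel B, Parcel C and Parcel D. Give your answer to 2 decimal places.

9.06

The intersection is the polygon with vertices (5,6.182), (5.092,6.308), (10,9.375), (10,6), (5,6).
By the shoelace formula its area is 9.06.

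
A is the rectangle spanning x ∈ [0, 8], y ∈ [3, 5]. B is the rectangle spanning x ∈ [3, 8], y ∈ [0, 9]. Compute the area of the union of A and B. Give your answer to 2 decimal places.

51.00

By inclusion–exclusion:
Individual areas: |A| = 16, |B| = 45.
|A∩B|: x∈[3,8], y∈[3,5] → 5·2 = 10.
|A ∪ B| = 61 − 10 = 51.00.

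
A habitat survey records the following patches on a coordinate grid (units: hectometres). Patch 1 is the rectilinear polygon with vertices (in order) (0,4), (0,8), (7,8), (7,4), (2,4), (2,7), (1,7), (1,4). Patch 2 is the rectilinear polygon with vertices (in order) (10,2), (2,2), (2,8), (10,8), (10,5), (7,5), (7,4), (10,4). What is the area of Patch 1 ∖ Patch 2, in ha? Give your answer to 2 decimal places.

|Patch 1| = 25, |Patch 1∩Patch 2| = 20.
|Patch 1 ∖ Patch 2| = |Patch 1| − |Patch 1∩Patch 2| = 25 − 20 = 5.00.

5.00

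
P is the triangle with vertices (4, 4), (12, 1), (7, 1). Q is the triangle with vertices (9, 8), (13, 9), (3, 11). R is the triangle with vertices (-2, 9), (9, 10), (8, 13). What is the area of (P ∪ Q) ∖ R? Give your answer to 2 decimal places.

|P ∪ Q| = 16.5.
|(P ∪ Q) ∩ R| = 2.0841.
|(P ∪ Q) ∖ R| = 16.5 − 2.0841 = 14.42.

14.42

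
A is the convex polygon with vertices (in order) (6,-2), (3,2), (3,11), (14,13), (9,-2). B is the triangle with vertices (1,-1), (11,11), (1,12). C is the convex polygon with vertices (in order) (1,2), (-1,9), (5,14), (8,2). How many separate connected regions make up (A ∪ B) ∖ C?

(A ∪ B) ∖ C splits into 2 disjoint pieces (area 78.645, area 0.9524).

2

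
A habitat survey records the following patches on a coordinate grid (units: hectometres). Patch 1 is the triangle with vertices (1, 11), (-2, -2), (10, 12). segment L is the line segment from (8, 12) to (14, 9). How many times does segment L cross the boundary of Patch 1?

The segment meets the boundary at (8.364,11.818), (9.4,11.3).

2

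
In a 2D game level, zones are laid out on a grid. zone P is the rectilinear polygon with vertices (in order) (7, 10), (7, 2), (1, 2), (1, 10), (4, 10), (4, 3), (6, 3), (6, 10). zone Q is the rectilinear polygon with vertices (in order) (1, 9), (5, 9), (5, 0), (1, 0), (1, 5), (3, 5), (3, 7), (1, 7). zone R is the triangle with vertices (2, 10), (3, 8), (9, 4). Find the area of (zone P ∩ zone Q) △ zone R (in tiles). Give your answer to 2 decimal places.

|zone P ∩ zone Q| = 18.
|(zone P ∩ zone Q) ∩ zone R| = 1.2857.
|(zone P ∩ zone Q) △ zone R| = 18 + 4 − 2.5714 = 19.43.

19.43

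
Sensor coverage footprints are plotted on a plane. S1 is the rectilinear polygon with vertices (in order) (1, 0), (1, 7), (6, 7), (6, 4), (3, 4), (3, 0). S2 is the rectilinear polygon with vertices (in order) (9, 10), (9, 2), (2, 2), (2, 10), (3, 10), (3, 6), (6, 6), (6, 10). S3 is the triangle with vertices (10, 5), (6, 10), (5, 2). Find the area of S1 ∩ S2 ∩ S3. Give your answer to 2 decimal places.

1.25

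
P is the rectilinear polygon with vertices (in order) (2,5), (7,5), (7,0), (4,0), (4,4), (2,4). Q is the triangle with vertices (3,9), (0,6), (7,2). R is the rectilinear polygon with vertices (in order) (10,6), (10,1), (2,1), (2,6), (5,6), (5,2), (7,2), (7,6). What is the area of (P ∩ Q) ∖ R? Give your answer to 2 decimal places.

2.29

|P ∩ Q| = 5.2143.
|(P ∩ Q) ∩ R| = 2.9286.
|(P ∩ Q) ∖ R| = 5.2143 − 2.9286 = 2.29.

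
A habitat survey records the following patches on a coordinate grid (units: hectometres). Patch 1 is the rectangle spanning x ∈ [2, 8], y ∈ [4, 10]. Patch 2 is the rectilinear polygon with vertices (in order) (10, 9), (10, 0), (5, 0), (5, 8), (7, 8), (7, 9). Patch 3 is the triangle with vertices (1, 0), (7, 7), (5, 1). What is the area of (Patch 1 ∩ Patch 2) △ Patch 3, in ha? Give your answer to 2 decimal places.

|Patch 1 ∩ Patch 2| = 13.
|(Patch 1 ∩ Patch 2) ∩ Patch 3| = 2.1667.
|(Patch 1 ∩ Patch 2) △ Patch 3| = 13 + 11 − 4.3333 = 19.67.

19.67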